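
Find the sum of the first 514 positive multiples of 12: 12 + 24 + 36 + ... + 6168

Factor out 12: = 12(1 + 2 + ... + 514) = 12 × n(n+1)/2
= 12 × 514×515/2
= 12 × 132355
= 1588260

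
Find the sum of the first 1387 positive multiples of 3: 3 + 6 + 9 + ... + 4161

Factor out 3: = 3(1 + 2 + ... + 1387) = 3 × n(n+1)/2
= 3 × 1387×1388/2
= 3 × 962578
= 2887734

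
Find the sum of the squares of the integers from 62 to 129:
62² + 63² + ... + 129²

Use ∑_{k=1}^{n} k² = n(n+1)(2n+1)/6, then subtract the first 61 terms.
∑_{k=1}^{129} k² = 129×130×259/6 = 723905
∑_{k=1}^{61} k² = 61×62×123/6 = 77531
∑_{k=62}^{129} k² = 723905 - 77531 = 646374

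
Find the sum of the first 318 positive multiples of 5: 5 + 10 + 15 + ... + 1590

Factor out 5: = 5(1 + 2 + ... + 318) = 5 × n(n+1)/2
= 5 × 318×319/2
= 5 × 50721
= 253605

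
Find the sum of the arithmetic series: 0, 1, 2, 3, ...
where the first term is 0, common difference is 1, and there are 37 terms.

Sₙ = n/2 × (first + last)
Last term = a + (n-1)d = 0 + (37-1)×1 = 36
S_37 = 37/2 × (0 + 36)
S_37 = 37/2 × 36 = 666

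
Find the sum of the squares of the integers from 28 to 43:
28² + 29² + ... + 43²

Use ∑_{k=1}^{n} k² = n(n+1)(2n+1)/6, then subtract the first 27 terms.
∑_{k=1}^{43} k² = 43×44×87/6 = 27434
∑_{k=1}^{27} k² = 27×28×55/6 = 6930
∑_{k=28}^{43} k² = 27434 - 6930 = 20504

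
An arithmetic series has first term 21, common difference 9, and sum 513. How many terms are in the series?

Using S = n/2 × [2a + (n-1)d]
513 = n/2 × [2(21) + (n-1)(9)]
513 = n/2 × [42 + 9n - 9]
1026 = n × [33 + 9n]
9n² + (33)n - 1026 = 0
Discriminant: Δ = (33)² - 4(9)(-1026) = 1089 + 36936 = 38025
√Δ = 195
n = [-(33) + √Δ] / (2·9) = (-33 + 195) / 18 = 162 / 18 = 9
(The negative root is discarded since n must be a positive integer.)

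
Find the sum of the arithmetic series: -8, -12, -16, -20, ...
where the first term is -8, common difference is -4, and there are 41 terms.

Sₙ = n/2 × (first + last)
Last term = a + (n-1)d = -8 + (41-1)×(-4) = -168
S_41 = 41/2 × (-8 + (-168))
S_41 = 41/2 × (-176) = -3608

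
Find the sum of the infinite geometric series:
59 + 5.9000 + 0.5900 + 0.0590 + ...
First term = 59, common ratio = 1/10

For |r| < 1, S = a / (1 - r)
S = 59 / (1 - (1/10))
S = 59 / (9/10)
S = 590/9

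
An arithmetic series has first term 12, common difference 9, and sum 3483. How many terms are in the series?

Using S = n/2 × [2a + (n-1)d]
3483 = n/2 × [2(12) + (n-1)(9)]
3483 = n/2 × [24 + 9n - 9]
6966 = n × [15 + 9n]
9n² + (15)n - 6966 = 0
Discriminant: Δ = (15)² - 4(9)(-6966) = 225 + 250776 = 251001
√Δ = 501
n = [-(15) + √Δ] / (2·9) = (-15 + 501) / 18 = 486 / 18 = 27
(The negative root is discarded since n must be a positive integer.)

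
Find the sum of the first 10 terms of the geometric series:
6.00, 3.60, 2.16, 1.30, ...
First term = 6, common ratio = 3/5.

Sₙ = a(1 - rⁿ) / (1 - r)
S_10 = 6(1 - (3/5)^10) / (1 - (3/5))
S_10 = 6(1 - (59049/9765625)) / (2/5)
S_10 = 29119728/1953125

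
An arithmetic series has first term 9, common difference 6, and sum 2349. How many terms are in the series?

Using S = n/2 × [2a + (n-1)d]
2349 = n/2 × [2(9) + (n-1)(6)]
2349 = n/2 × [18 + 6n - 6]
4698 = n × [12 + 6n]
6n² + (12)n - 4698 = 0
Discriminant: Δ = (12)² - 4(6)(-4698) = 144 + 112752 = 112896
√Δ = 336
n = [-(12) + √Δ] / (2·6) = (-12 + 336) / 12 = 324 / 12 = 27
(The negative root is discarded since n must be a positive integer.)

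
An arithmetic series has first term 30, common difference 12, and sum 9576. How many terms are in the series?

Using S = n/2 × [2a + (n-1)d]
9576 = n/2 × [2(30) + (n-1)(12)]
9576 = n/2 × [60 + 12n - 12]
19152 = n × [48 + 12n]
12n² + (48)n - 19152 = 0
Discriminant: Δ = (48)² - 4(12)(-19152) = 2304 + 919296 = 921600
√Δ = 960
n = [-(48) + √Δ] / (2·12) = (-48 + 960) / 24 = 912 / 24 = 38
(The negative root is discarded since n must be a positive integer.)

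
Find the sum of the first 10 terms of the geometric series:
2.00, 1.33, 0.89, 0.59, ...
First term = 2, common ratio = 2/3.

Sₙ = a(1 - rⁿ) / (1 - r)
S_10 = 2(1 - (2/3)^10) / (1 - (2/3))
S_10 = 2(1 - (1024/59049)) / (1/3)
S_10 = 116050/19683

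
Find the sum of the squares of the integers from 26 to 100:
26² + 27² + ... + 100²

Use ∑_{k=1}^{n} k² = n(n+1)(2n+1)/6, then subtract the first 25 terms.
∑_{k=1}^{100} k² = 100×101×201/6 = 338350
∑_{k=1}^{25} k² = 25×26×51/6 = 5525
∑_{k=26}^{100} k² = 338350 - 5525 = 332825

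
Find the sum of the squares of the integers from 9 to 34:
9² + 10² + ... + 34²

Use ∑_{k=1}^{n} k² = n(n+1)(2n+1)/6, then subtract the first 8 terms.
∑_{k=1}^{34} k² = 34×35×69/6 = 13685
∑_{k=1}^{8} k² = 8×9×17/6 = 204
∑_{k=9}^{34} k² = 13685 - 204 = 13481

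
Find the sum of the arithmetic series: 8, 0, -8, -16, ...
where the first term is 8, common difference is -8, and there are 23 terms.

Sₙ = n/2 × (first + last)
Last term = a + (n-1)d = 8 + (23-1)×(-8) = -168
S_23 = 23/2 × (8 + (-168))
S_23 = 23/2 × (-160) = -1840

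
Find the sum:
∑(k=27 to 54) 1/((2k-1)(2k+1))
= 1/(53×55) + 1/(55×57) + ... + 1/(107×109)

Partial fractions: 1/((2k-1)(2k+1)) = (1/2)[1/(2k-1) - 1/(2k+1)]
The series telescopes:
= (1/2)[1/53 - 1/109]
= 28/5777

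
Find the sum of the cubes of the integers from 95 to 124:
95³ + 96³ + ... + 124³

Use ∑_{k=1}^{n} k³ = [n(n+1)/2]², then subtract the first 94 terms.
∑_{k=1}^{124} k³ = [124×125/2]² = 7750² = 60062500
∑_{k=1}^{94} k³ = [94×95/2]² = 4465² = 19936225
∑_{k=95}^{124} k³ = 60062500 - 19936225 = 40126275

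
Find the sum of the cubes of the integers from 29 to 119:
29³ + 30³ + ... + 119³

Use ∑_{k=1}^{n} k³ = [n(n+1)/2]², then subtract the first 28 terms.
∑_{k=1}^{119} k³ = [119×120/2]² = 7140² = 50979600
∑_{k=1}^{28} k³ = [28×29/2]² = 406² = 164836
∑_{k=29}^{119} k³ = 50979600 - 164836 = 50814764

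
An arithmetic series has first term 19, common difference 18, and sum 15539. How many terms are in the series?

Using S = n/2 × [2a + (n-1)d]
15539 = n/2 × [2(19) + (n-1)(18)]
15539 = n/2 × [38 + 18n - 18]
31078 = n × [20 + 18n]
18n² + (20)n - 31078 = 0
Discriminant: Δ = (20)² - 4(18)(-31078) = 400 + 2237616 = 2238016
√Δ = 1496
n = [-(20) + √Δ] / (2·18) = (-20 + 1496) / 36 = 1476 / 36 = 41
(The negative root is discarded since n must be a positive integer.)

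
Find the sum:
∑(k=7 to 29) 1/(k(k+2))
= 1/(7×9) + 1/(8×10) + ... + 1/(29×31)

Partial fractions: 1/(k(k+2)) = (1/2)[1/k - 1/(k+2)]
Telescoping leaves the first two and last two terms:
= (1/2)[1/7 + 1/8 - 1/30 - 1/31]
= 5267/52080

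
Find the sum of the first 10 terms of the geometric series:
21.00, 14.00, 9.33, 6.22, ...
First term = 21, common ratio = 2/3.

Sₙ = a(1 - rⁿ) / (1 - r)
S_10 = 21(1 - (2/3)^10) / (1 - (2/3))
S_10 = 21(1 - (1024/59049)) / (1/3)
S_10 = 406175/6561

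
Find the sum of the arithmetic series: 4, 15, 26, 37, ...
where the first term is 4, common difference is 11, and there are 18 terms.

Sₙ = n/2 × (first + last)
Last term = a + (n-1)d = 4 + (18-1)×11 = 191
S_18 = 18/2 × (4 + 191)
S_18 = 18/2 × 195 = 1755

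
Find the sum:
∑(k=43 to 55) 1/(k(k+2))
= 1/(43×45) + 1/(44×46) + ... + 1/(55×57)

Partial fractions: 1/(k(k+2)) = (1/2)[1/k - 1/(k+2)]
Telescoping leaves the first two and last two terms:
= (1/2)[1/43 + 1/44 - 1/56 - 1/57]
= 15977/3019632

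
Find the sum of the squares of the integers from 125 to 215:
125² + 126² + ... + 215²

Use ∑_{k=1}^{n} k² = n(n+1)(2n+1)/6, then subtract the first 124 terms.
∑_{k=1}^{215} k² = 215×216×431/6 = 3335940
∑_{k=1}^{124} k² = 124×125×249/6 = 643250
∑_{k=125}^{215} k² = 3335940 - 643250 = 2692690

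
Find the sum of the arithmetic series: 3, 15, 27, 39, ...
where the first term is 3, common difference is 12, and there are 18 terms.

Sₙ = n/2 × (first + last)
Last term = a + (n-1)d = 3 + (18-1)×12 = 207
S_18 = 18/2 × (3 + 207)
S_18 = 18/2 × 210 = 1890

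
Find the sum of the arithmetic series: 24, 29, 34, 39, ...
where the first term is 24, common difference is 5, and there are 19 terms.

Sₙ = n/2 × (first + last)
Last term = a + (n-1)d = 24 + (19-1)×5 = 114
S_19 = 19/2 × (24 + 114)
S_19 = 19/2 × 138 = 1311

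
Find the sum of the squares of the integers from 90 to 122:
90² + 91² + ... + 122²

Use ∑_{k=1}^{n} k² = n(n+1)(2n+1)/6, then subtract the first 89 terms.
∑_{k=1}^{122} k² = 122×123×245/6 = 612745
∑_{k=1}^{89} k² = 89×90×179/6 = 238965
∑_{k=90}^{122} k² = 612745 - 238965 = 373780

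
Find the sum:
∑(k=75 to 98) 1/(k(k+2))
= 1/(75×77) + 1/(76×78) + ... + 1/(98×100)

Partial fractions: 1/(k(k+2)) = (1/2)[1/k - 1/(k+2)]
Telescoping leaves the first two and last two terms:
= (1/2)[1/75 + 1/76 - 1/99 - 1/100]
= 601/188100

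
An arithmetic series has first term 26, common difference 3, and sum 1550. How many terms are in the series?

Using S = n/2 × [2a + (n-1)d]
1550 = n/2 × [2(26) + (n-1)(3)]
1550 = n/2 × [52 + 3n - 3]
3100 = n × [49 + 3n]
3n² + (49)n - 3100 = 0
Discriminant: Δ = (49)² - 4(3)(-3100) = 2401 + 37200 = 39601
√Δ = 199
n = [-(49) + √Δ] / (2·3) = (-49 + 199) / 6 = 150 / 6 = 25
(The negative root is discarded since n must be a positive integer.)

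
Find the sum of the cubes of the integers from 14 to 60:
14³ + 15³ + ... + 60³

Use ∑_{k=1}^{n} k³ = [n(n+1)/2]², then subtract the first 13 terms.
∑_{k=1}^{60} k³ = [60×61/2]² = 1830² = 3348900
∑_{k=1}^{13} k³ = [13×14/2]² = 91² = 8281
∑_{k=14}^{60} k³ = 3348900 - 8281 = 3340619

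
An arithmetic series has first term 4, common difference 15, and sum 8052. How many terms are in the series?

Using S = n/2 × [2a + (n-1)d]
8052 = n/2 × [2(4) + (n-1)(15)]
8052 = n/2 × [8 + 15n - 15]
16104 = n × [-7 + 15n]
15n² + (-7)n - 16104 = 0
Discriminant: Δ = (-7)² - 4(15)(-16104) = 49 + 966240 = 966289
√Δ = 983
n = [-(-7) + √Δ] / (2·15) = (7 + 983) / 30 = 990 / 30 = 33
(The negative root is discarded since n must be a positive integer.)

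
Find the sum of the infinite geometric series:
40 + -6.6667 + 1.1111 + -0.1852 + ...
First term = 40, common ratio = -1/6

For |r| < 1, S = a / (1 - r)
S = 40 / (1 - (-1/6))
S = 40 / (7/6)
S = 240/7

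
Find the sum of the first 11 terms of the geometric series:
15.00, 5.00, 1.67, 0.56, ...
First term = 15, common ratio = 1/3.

Sₙ = a(1 - rⁿ) / (1 - r)
S_11 = 15(1 - (1/3)^11) / (1 - (1/3))
S_11 = 15(1 - (1/177147)) / (2/3)
S_11 = 442865/19683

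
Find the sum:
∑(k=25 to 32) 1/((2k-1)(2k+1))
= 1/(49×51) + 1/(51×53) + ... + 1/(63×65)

Partial fractions: 1/((2k-1)(2k+1)) = (1/2)[1/(2k-1) - 1/(2k+1)]
The series telescopes:
= (1/2)[1/49 - 1/65]
= 8/3185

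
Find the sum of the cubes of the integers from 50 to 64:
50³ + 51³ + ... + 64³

Use ∑_{k=1}^{n} k³ = [n(n+1)/2]², then subtract the first 49 terms.
∑_{k=1}^{64} k³ = [64×65/2]² = 2080² = 4326400
∑_{k=1}^{49} k³ = [49×50/2]² = 1225² = 1500625
∑_{k=50}^{64} k³ = 4326400 - 1500625 = 2825775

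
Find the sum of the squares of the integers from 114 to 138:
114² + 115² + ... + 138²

Use ∑_{k=1}^{n} k² = n(n+1)(2n+1)/6, then subtract the first 113 terms.
∑_{k=1}^{138} k² = 138×139×277/6 = 885569
∑_{k=1}^{113} k² = 113×114×227/6 = 487369
∑_{k=114}^{138} k² = 885569 - 487369 = 398200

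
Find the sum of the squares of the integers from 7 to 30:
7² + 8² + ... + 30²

Use ∑_{k=1}^{n} k² = n(n+1)(2n+1)/6, then subtract the first 6 terms.
∑_{k=1}^{30} k² = 30×31×61/6 = 9455
∑_{k=1}^{6} k² = 6×7×13/6 = 91
∑_{k=7}^{30} k² = 9455 - 91 = 9364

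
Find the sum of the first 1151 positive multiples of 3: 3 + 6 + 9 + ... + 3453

Factor out 3: = 3(1 + 2 + ... + 1151) = 3 × n(n+1)/2
= 3 × 1151×1152/2
= 3 × 662976
= 1988928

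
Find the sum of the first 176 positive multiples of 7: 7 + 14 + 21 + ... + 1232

Factor out 7: = 7(1 + 2 + ... + 176) = 7 × n(n+1)/2
= 7 × 176×177/2
= 7 × 15576
= 109032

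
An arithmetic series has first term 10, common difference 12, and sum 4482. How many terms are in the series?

Using S = n/2 × [2a + (n-1)d]
4482 = n/2 × [2(10) + (n-1)(12)]
4482 = n/2 × [20 + 12n - 12]
8964 = n × [8 + 12n]
12n² + (8)n - 8964 = 0
Discriminant: Δ = (8)² - 4(12)(-8964) = 64 + 430272 = 430336
√Δ = 656
n = [-(8) + √Δ] / (2·12) = (-8 + 656) / 24 = 648 / 24 = 27
(The negative root is discarded since n must be a positive integer.)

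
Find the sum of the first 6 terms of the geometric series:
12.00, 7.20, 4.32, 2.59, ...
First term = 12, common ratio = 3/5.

Sₙ = a(1 - rⁿ) / (1 - r)
S_6 = 12(1 - (3/5)^6) / (1 - (3/5))
S_6 = 12(1 - (729/15625)) / (2/5)
S_6 = 89376/3125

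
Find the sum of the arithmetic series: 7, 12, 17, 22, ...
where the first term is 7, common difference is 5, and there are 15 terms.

Sₙ = n/2 × (first + last)
Last term = a + (n-1)d = 7 + (15-1)×5 = 77
S_15 = 15/2 × (7 + 77)
S_15 = 15/2 × 84 = 630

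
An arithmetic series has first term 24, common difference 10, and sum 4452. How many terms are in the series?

Using S = n/2 × [2a + (n-1)d]
4452 = n/2 × [2(24) + (n-1)(10)]
4452 = n/2 × [48 + 10n - 10]
8904 = n × [38 + 10n]
10n² + (38)n - 8904 = 0
Discriminant: Δ = (38)² - 4(10)(-8904) = 1444 + 356160 = 357604
√Δ = 598
n = [-(38) + √Δ] / (2·10) = (-38 + 598) / 20 = 560 / 20 = 28
(The negative root is discarded since n must be a positive integer.)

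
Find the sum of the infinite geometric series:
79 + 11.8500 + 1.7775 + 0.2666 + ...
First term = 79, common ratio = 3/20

For |r| < 1, S = a / (1 - r)
S = 79 / (1 - (3/20))
S = 79 / (17/20)
S = 1580/17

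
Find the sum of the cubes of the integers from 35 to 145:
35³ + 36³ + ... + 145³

Use ∑_{k=1}^{n} k³ = [n(n+1)/2]², then subtract the first 34 terms.
∑_{k=1}^{145} k³ = [145×146/2]² = 10585² = 112042225
∑_{k=1}^{34} k³ = [34×35/2]² = 595² = 354025
∑_{k=35}^{145} k³ = 112042225 - 354025 = 111688200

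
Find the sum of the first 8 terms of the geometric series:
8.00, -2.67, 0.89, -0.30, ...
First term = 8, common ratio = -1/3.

Sₙ = a(1 - rⁿ) / (1 - r)
S_8 = 8(1 - (-1/3)^8) / (1 - (-1/3))
S_8 = 8(1 - (1/6561)) / (4/3)
S_8 = 13120/2187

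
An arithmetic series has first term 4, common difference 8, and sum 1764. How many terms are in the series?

Using S = n/2 × [2a + (n-1)d]
1764 = n/2 × [2(4) + (n-1)(8)]
1764 = n/2 × [8 + 8n - 8]
3528 = n × [0 + 8n]
8n² + (0)n - 3528 = 0
Discriminant: Δ = (0)² - 4(8)(-3528) = 0 + 112896 = 112896
√Δ = 336
n = [-(0) + √Δ] / (2·8) = (0 + 336) / 16 = 336 / 16 = 21
(The negative root is discarded since n must be a positive integer.)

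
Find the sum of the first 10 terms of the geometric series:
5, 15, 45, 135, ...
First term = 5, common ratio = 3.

Sₙ = a(1 - rⁿ) / (1 - r)
S_10 = 5(1 - 3^10) / (1 - 3)
S_10 = 5(1 - 59049) / (-2)
S_10 = 147620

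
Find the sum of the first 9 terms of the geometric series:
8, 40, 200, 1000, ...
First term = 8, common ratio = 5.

Sₙ = a(1 - rⁿ) / (1 - r)
S_9 = 8(1 - 5^9) / (1 - 5)
S_9 = 8(1 - 1953125) / (-4)
S_9 = 3906248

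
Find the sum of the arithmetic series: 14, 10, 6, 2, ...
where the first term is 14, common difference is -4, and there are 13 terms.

Sₙ = n/2 × (first + last)
Last term = a + (n-1)d = 14 + (13-1)×(-4) = -34
S_13 = 13/2 × (14 + (-34))
S_13 = 13/2 × (-20) = -130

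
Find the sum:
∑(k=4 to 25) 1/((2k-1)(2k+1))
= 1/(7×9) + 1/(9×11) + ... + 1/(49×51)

Partial fractions: 1/((2k-1)(2k+1)) = (1/2)[1/(2k-1) - 1/(2k+1)]
The series telescopes:
= (1/2)[1/7 - 1/51]
= 22/357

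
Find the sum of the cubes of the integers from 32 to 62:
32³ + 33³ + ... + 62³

Use ∑_{k=1}^{n} k³ = [n(n+1)/2]², then subtract the first 31 terms.
∑_{k=1}^{62} k³ = [62×63/2]² = 1953² = 3814209
∑_{k=1}^{31} k³ = [31×32/2]² = 496² = 246016
∑_{k=32}^{62} k³ = 3814209 - 246016 = 3568193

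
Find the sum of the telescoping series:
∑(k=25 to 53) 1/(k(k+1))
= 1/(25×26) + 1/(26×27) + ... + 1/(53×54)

Partial fractions: 1/(k(k+1)) = 1/k - 1/(k+1)
The series telescopes:
= (1/25 - 1/26) + (1/26 - 1/27) + ... + (1/53 - 1/54)
= 1/25 - 1/54
= 29/1350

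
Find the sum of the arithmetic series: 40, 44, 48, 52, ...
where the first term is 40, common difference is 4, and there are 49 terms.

Sₙ = n/2 × (first + last)
Last term = a + (n-1)d = 40 + (49-1)×4 = 232
S_49 = 49/2 × (40 + 232)
S_49 = 49/2 × 272 = 6664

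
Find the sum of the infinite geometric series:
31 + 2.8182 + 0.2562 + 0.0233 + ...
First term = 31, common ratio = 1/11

For |r| < 1, S = a / (1 - r)
S = 31 / (1 - (1/11))
S = 31 / (10/11)
S = 341/10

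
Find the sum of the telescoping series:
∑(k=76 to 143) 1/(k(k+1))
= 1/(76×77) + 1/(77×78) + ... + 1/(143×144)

Partial fractions: 1/(k(k+1)) = 1/k - 1/(k+1)
The series telescopes:
= (1/76 - 1/77) + (1/77 - 1/78) + ... + (1/143 - 1/144)
= 1/76 - 1/144
= 17/2736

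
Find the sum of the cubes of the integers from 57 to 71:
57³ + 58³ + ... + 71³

Use ∑_{k=1}^{n} k³ = [n(n+1)/2]², then subtract the first 56 terms.
∑_{k=1}^{71} k³ = [71×72/2]² = 2556² = 6533136
∑_{k=1}^{56} k³ = [56×57/2]² = 1596² = 2547216
∑_{k=57}^{71} k³ = 6533136 - 2547216 = 3985920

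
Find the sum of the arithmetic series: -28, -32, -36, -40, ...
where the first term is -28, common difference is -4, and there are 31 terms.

Sₙ = n/2 × (first + last)
Last term = a + (n-1)d = -28 + (31-1)×(-4) = -148
S_31 = 31/2 × (-28 + (-148))
S_31 = 31/2 × (-176) = -2728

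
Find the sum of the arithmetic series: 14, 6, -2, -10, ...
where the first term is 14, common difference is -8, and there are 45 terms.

Sₙ = n/2 × (first + last)
Last term = a + (n-1)d = 14 + (45-1)×(-8) = -338
S_45 = 45/2 × (14 + (-338))
S_45 = 45/2 × (-324) = -7290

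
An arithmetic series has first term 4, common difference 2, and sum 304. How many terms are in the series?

Using S = n/2 × [2a + (n-1)d]
304 = n/2 × [2(4) + (n-1)(2)]
304 = n/2 × [8 + 2n - 2]
608 = n × [6 + 2n]
2n² + (6)n - 608 = 0
Discriminant: Δ = (6)² - 4(2)(-608) = 36 + 4864 = 4900
√Δ = 70
n = [-(6) + √Δ] / (2·2) = (-6 + 70) / 4 = 64 / 4 = 16
(The negative root is discarded since n must be a positive integer.)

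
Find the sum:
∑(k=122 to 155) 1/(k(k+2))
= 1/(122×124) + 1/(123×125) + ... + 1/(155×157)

Partial fractions: 1/(k(k+2)) = (1/2)[1/k - 1/(k+2)]
Telescoping leaves the first two and last two terms:
= (1/2)[1/122 + 1/123 - 1/156 - 1/157]
= 217277/122508984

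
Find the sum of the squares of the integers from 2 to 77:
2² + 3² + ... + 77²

Use ∑_{k=1}^{n} k² = n(n+1)(2n+1)/6, then subtract the first 1 terms.
∑_{k=1}^{77} k² = 77×78×155/6 = 155155
∑_{k=1}^{1} k² = 1×2×3/6 = 1
∑_{k=2}^{77} k² = 155155 - 1 = 155154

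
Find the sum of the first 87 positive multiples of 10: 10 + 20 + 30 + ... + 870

Factor out 10: = 10(1 + 2 + ... + 87) = 10 × n(n+1)/2
= 10 × 87×88/2
= 10 × 3828
= 38280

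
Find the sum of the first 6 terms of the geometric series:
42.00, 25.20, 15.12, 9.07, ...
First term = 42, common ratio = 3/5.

Sₙ = a(1 - rⁿ) / (1 - r)
S_6 = 42(1 - (3/5)^6) / (1 - (3/5))
S_6 = 42(1 - (729/15625)) / (2/5)
S_6 = 312816/3125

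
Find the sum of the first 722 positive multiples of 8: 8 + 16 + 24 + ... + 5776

Factor out 8: = 8(1 + 2 + ... + 722) = 8 × n(n+1)/2
= 8 × 722×723/2
= 8 × 261003
= 2088024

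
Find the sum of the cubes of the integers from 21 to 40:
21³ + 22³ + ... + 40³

Use ∑_{k=1}^{n} k³ = [n(n+1)/2]², then subtract the first 20 terms.
∑_{k=1}^{40} k³ = [40×41/2]² = 820² = 672400
∑_{k=1}^{20} k³ = [20×21/2]² = 210² = 44100
∑_{k=21}^{40} k³ = 672400 - 44100 = 628300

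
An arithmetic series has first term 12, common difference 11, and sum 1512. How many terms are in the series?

Using S = n/2 × [2a + (n-1)d]
1512 = n/2 × [2(12) + (n-1)(11)]
1512 = n/2 × [24 + 11n - 11]
3024 = n × [13 + 11n]
11n² + (13)n - 3024 = 0
Discriminant: Δ = (13)² - 4(11)(-3024) = 169 + 133056 = 133225
√Δ = 365
n = [-(13) + √Δ] / (2·11) = (-13 + 365) / 22 = 352 / 22 = 16
(The negative root is discarded since n must be a positive integer.)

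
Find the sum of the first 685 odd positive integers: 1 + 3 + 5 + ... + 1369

Sum of first n odd numbers = n²
= 685²
= 469225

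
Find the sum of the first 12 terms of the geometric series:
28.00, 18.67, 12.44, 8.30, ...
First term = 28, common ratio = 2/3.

Sₙ = a(1 - rⁿ) / (1 - r)
S_12 = 28(1 - (2/3)^12) / (1 - (2/3))
S_12 = 28(1 - (4096/531441)) / (1/3)
S_12 = 14765660/177147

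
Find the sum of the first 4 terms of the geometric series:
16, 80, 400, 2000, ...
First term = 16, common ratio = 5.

Sₙ = a(1 - rⁿ) / (1 - r)
S_4 = 16(1 - 5^4) / (1 - 5)
S_4 = 16(1 - 625) / (-4)
S_4 = 2496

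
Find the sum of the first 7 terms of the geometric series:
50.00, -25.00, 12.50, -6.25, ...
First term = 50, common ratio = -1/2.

Sₙ = a(1 - rⁿ) / (1 - r)
S_7 = 50(1 - (-1/2)^7) / (1 - (-1/2))
S_7 = 50(1 - (-1/128)) / (3/2)
S_7 = 1075/32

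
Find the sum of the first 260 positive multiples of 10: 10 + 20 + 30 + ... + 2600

Factor out 10: = 10(1 + 2 + ... + 260) = 10 × n(n+1)/2
= 10 × 260×261/2
= 10 × 33930
= 339300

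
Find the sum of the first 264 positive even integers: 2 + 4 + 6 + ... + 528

Sum of first n even numbers = n(n+1)
= 264×265
= 69960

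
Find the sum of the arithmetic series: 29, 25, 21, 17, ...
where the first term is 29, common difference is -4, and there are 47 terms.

Sₙ = n/2 × (first + last)
Last term = a + (n-1)d = 29 + (47-1)×(-4) = -155
S_47 = 47/2 × (29 + (-155))
S_47 = 47/2 × (-126) = -2961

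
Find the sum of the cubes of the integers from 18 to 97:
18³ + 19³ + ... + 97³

Use ∑_{k=1}^{n} k³ = [n(n+1)/2]², then subtract the first 17 terms.
∑_{k=1}^{97} k³ = [97×98/2]² = 4753² = 22591009
∑_{k=1}^{17} k³ = [17×18/2]² = 153² = 23409
∑_{k=18}^{97} k³ = 22591009 - 23409 = 22567600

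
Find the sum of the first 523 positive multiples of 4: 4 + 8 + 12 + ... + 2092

Factor out 4: = 4(1 + 2 + ... + 523) = 4 × n(n+1)/2
= 4 × 523×524/2
= 4 × 137026
= 548104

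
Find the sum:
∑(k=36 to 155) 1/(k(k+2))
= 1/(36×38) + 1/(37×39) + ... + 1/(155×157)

Partial fractions: 1/(k(k+2)) = (1/2)[1/k - 1/(k+2)]
Telescoping leaves the first two and last two terms:
= (1/2)[1/36 + 1/37 - 1/156 - 1/157]
= 57125/2718612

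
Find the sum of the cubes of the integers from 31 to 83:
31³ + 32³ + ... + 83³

Use ∑_{k=1}^{n} k³ = [n(n+1)/2]², then subtract the first 30 terms.
∑_{k=1}^{83} k³ = [83×84/2]² = 3486² = 12152196
∑_{k=1}^{30} k³ = [30×31/2]² = 465² = 216225
∑_{k=31}^{83} k³ = 12152196 - 216225 = 11935971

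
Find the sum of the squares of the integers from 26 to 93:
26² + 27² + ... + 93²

Use ∑_{k=1}^{n} k² = n(n+1)(2n+1)/6, then subtract the first 25 terms.
∑_{k=1}^{93} k² = 93×94×187/6 = 272459
∑_{k=1}^{25} k² = 25×26×51/6 = 5525
∑_{k=26}^{93} k² = 272459 - 5525 = 266934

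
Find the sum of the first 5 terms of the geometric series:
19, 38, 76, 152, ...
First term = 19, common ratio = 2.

Sₙ = a(1 - rⁿ) / (1 - r)
S_5 = 19(1 - 2^5) / (1 - 2)
S_5 = 19(1 - 32) / (-1)
S_5 = 589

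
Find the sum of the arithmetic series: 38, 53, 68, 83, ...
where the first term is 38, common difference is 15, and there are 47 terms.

Sₙ = n/2 × (first + last)
Last term = a + (n-1)d = 38 + (47-1)×15 = 728
S_47 = 47/2 × (38 + 728)
S_47 = 47/2 × 766 = 18001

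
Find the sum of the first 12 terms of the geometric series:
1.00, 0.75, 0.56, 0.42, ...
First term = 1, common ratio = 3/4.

Sₙ = a(1 - rⁿ) / (1 - r)
S_12 = 1(1 - (3/4)^12) / (1 - (3/4))
S_12 = 1(1 - (531441/16777216)) / (1/4)
S_12 = 16245775/4194304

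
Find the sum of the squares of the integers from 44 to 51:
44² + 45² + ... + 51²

Use ∑_{k=1}^{n} k² = n(n+1)(2n+1)/6, then subtract the first 43 terms.
∑_{k=1}^{51} k² = 51×52×103/6 = 45526
∑_{k=1}^{43} k² = 43×44×87/6 = 27434
∑_{k=44}^{51} k² = 45526 - 27434 = 18092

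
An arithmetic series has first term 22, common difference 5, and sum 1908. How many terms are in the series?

Using S = n/2 × [2a + (n-1)d]
1908 = n/2 × [2(22) + (n-1)(5)]
1908 = n/2 × [44 + 5n - 5]
3816 = n × [39 + 5n]
5n² + (39)n - 3816 = 0
Discriminant: Δ = (39)² - 4(5)(-3816) = 1521 + 76320 = 77841
√Δ = 279
n = [-(39) + √Δ] / (2·5) = (-39 + 279) / 10 = 240 / 10 = 24
(The negative root is discarded since n must be a positive integer.)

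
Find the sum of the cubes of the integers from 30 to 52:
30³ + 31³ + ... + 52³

Use ∑_{k=1}^{n} k³ = [n(n+1)/2]², then subtract the first 29 terms.
∑_{k=1}^{52} k³ = [52×53/2]² = 1378² = 1898884
∑_{k=1}^{29} k³ = [29×30/2]² = 435² = 189225
∑_{k=30}^{52} k³ = 1898884 - 189225 = 1709659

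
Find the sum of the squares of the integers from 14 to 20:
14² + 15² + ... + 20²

Use ∑_{k=1}^{n} k² = n(n+1)(2n+1)/6, then subtract the first 13 terms.
∑_{k=1}^{20} k² = 20×21×41/6 = 2870
∑_{k=1}^{13} k² = 13×14×27/6 = 819
∑_{k=14}^{20} k² = 2870 - 819 = 2051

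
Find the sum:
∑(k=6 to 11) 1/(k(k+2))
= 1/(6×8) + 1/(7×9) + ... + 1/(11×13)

Partial fractions: 1/(k(k+2)) = (1/2)[1/k - 1/(k+2)]
Telescoping leaves the first two and last two terms:
= (1/2)[1/6 + 1/7 - 1/12 - 1/13]
= 163/2184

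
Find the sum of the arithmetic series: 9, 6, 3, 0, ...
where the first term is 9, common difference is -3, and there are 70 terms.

Sₙ = n/2 × (first + last)
Last term = a + (n-1)d = 9 + (70-1)×(-3) = -198
S_70 = 70/2 × (9 + (-198))
S_70 = 70/2 × (-189) = -6615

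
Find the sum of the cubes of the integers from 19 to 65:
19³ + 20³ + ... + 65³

Use ∑_{k=1}^{n} k³ = [n(n+1)/2]², then subtract the first 18 terms.
∑_{k=1}^{65} k³ = [65×66/2]² = 2145² = 4601025
∑_{k=1}^{18} k³ = [18×19/2]² = 171² = 29241
∑_{k=19}^{65} k³ = 4601025 - 29241 = 4571784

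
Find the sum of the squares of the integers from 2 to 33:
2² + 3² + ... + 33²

Use ∑_{k=1}^{n} k² = n(n+1)(2n+1)/6, then subtract the first 1 terms.
∑_{k=1}^{33} k² = 33×34×67/6 = 12529
∑_{k=1}^{1} k² = 1×2×3/6 = 1
∑_{k=2}^{33} k² = 12529 - 1 = 12528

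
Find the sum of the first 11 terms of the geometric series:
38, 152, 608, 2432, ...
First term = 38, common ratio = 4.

Sₙ = a(1 - rⁿ) / (1 - r)
S_11 = 38(1 - 4^11) / (1 - 4)
S_11 = 38(1 - 4194304) / (-3)
S_11 = 53127838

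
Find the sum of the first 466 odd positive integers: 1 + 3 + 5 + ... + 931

Sum of first n odd numbers = n²
= 466²
= 217156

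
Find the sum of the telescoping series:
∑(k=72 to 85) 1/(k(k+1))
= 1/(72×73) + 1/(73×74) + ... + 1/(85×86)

Partial fractions: 1/(k(k+1)) = 1/k - 1/(k+1)
The series telescopes:
= (1/72 - 1/73) + (1/73 - 1/74) + ... + (1/85 - 1/86)
= 1/72 - 1/86
= 7/3096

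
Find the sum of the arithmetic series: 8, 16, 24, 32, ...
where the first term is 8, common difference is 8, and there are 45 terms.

Sₙ = n/2 × (first + last)
Last term = a + (n-1)d = 8 + (45-1)×8 = 360
S_45 = 45/2 × (8 + 360)
S_45 = 45/2 × 368 = 8280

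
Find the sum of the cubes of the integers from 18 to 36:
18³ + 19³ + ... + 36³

Use ∑_{k=1}^{n} k³ = [n(n+1)/2]², then subtract the first 17 terms.
∑_{k=1}^{36} k³ = [36×37/2]² = 666² = 443556
∑_{k=1}^{17} k³ = [17×18/2]² = 153² = 23409
∑_{k=18}^{36} k³ = 443556 - 23409 = 420147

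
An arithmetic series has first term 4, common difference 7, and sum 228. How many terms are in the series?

Using S = n/2 × [2a + (n-1)d]
228 = n/2 × [2(4) + (n-1)(7)]
228 = n/2 × [8 + 7n - 7]
456 = n × [1 + 7n]
7n² + (1)n - 456 = 0
Discriminant: Δ = (1)² - 4(7)(-456) = 1 + 12768 = 12769
√Δ = 113
n = [-(1) + √Δ] / (2·7) = (-1 + 113) / 14 = 112 / 14 = 8
(The negative root is discarded since n must be a positive integer.)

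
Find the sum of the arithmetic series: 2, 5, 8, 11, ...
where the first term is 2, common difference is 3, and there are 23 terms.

Sₙ = n/2 × (first + last)
Last term = a + (n-1)d = 2 + (23-1)×3 = 68
S_23 = 23/2 × (2 + 68)
S_23 = 23/2 × 70 = 805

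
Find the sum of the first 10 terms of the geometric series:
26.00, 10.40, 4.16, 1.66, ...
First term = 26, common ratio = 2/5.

Sₙ = a(1 - rⁿ) / (1 - r)
S_10 = 26(1 - (2/5)^10) / (1 - (2/5))
S_10 = 26(1 - (1024/9765625)) / (3/5)
S_10 = 84626542/1953125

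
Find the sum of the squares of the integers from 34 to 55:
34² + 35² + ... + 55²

Use ∑_{k=1}^{n} k² = n(n+1)(2n+1)/6, then subtract the first 33 terms.
∑_{k=1}^{55} k² = 55×56×111/6 = 56980
∑_{k=1}^{33} k² = 33×34×67/6 = 12529
∑_{k=34}^{55} k² = 56980 - 12529 = 44451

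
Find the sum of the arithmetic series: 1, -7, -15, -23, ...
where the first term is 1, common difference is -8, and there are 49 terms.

Sₙ = n/2 × (first + last)
Last term = a + (n-1)d = 1 + (49-1)×(-8) = -383
S_49 = 49/2 × (1 + (-383))
S_49 = 49/2 × (-382) = -9359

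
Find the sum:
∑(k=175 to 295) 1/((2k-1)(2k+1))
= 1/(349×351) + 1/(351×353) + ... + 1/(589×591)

Partial fractions: 1/((2k-1)(2k+1)) = (1/2)[1/(2k-1) - 1/(2k+1)]
The series telescopes:
= (1/2)[1/349 - 1/591]
= 121/206259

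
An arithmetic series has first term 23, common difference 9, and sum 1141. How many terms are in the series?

Using S = n/2 × [2a + (n-1)d]
1141 = n/2 × [2(23) + (n-1)(9)]
1141 = n/2 × [46 + 9n - 9]
2282 = n × [37 + 9n]
9n² + (37)n - 2282 = 0
Discriminant: Δ = (37)² - 4(9)(-2282) = 1369 + 82152 = 83521
√Δ = 289
n = [-(37) + √Δ] / (2·9) = (-37 + 289) / 18 = 252 / 18 = 14
(The negative root is discarded since n must be a positive integer.)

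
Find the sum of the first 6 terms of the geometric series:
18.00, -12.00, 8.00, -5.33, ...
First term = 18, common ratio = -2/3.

Sₙ = a(1 - rⁿ) / (1 - r)
S_6 = 18(1 - (-2/3)^6) / (1 - (-2/3))
S_6 = 18(1 - (64/729)) / (5/3)
S_6 = 266/27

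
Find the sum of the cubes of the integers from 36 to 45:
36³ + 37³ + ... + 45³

Use ∑_{k=1}^{n} k³ = [n(n+1)/2]², then subtract the first 35 terms.
∑_{k=1}^{45} k³ = [45×46/2]² = 1035² = 1071225
∑_{k=1}^{35} k³ = [35×36/2]² = 630² = 396900
∑_{k=36}^{45} k³ = 1071225 - 396900 = 674325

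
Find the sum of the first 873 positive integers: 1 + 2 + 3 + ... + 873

Formula: ∑k = n(n+1)/2
= 873×874/2
= 763002/2
= 381501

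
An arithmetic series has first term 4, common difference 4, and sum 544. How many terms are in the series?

Using S = n/2 × [2a + (n-1)d]
544 = n/2 × [2(4) + (n-1)(4)]
544 = n/2 × [8 + 4n - 4]
1088 = n × [4 + 4n]
4n² + (4)n - 1088 = 0
Discriminant: Δ = (4)² - 4(4)(-1088) = 16 + 17408 = 17424
√Δ = 132
n = [-(4) + √Δ] / (2·4) = (-4 + 132) / 8 = 128 / 8 = 16
(The negative root is discarded since n must be a positive integer.)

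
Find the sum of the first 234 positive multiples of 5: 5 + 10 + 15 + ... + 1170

Factor out 5: = 5(1 + 2 + ... + 234) = 5 × n(n+1)/2
= 5 × 234×235/2
= 5 × 27495
= 137475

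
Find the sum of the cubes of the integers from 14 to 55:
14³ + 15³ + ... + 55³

Use ∑_{k=1}^{n} k³ = [n(n+1)/2]², then subtract the first 13 terms.
∑_{k=1}^{55} k³ = [55×56/2]² = 1540² = 2371600
∑_{k=1}^{13} k³ = [13×14/2]² = 91² = 8281
∑_{k=14}^{55} k³ = 2371600 - 8281 = 2363319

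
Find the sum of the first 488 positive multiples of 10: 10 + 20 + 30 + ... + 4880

Factor out 10: = 10(1 + 2 + ... + 488) = 10 × n(n+1)/2
= 10 × 488×489/2
= 10 × 119316
= 1193160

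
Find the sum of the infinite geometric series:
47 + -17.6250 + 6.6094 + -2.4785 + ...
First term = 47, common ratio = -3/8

For |r| < 1, S = a / (1 - r)
S = 47 / (1 - (-3/8))
S = 47 / (11/8)
S = 376/11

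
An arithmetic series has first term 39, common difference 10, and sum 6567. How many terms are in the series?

Using S = n/2 × [2a + (n-1)d]
6567 = n/2 × [2(39) + (n-1)(10)]
6567 = n/2 × [78 + 10n - 10]
13134 = n × [68 + 10n]
10n² + (68)n - 13134 = 0
Discriminant: Δ = (68)² - 4(10)(-13134) = 4624 + 525360 = 529984
√Δ = 728
n = [-(68) + √Δ] / (2·10) = (-68 + 728) / 20 = 660 / 20 = 33
(The negative root is discarded since n must be a positive integer.)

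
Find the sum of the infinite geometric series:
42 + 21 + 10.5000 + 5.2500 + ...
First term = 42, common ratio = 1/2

For |r| < 1, S = a / (1 - r)
S = 42 / (1 - (1/2))
S = 42 / (1/2)
S = 84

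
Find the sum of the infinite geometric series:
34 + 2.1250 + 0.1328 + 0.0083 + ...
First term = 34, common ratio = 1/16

For |r| < 1, S = a / (1 - r)
S = 34 / (1 - (1/16))
S = 34 / (15/16)
S = 544/15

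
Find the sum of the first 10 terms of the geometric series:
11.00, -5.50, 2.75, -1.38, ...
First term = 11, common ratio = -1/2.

Sₙ = a(1 - rⁿ) / (1 - r)
S_10 = 11(1 - (-1/2)^10) / (1 - (-1/2))
S_10 = 11(1 - (1/1024)) / (3/2)
S_10 = 3751/512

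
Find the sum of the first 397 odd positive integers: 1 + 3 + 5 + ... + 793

Sum of first n odd numbers = n²
= 397²
= 157609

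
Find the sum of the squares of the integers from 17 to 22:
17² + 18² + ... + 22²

Use ∑_{k=1}^{n} k² = n(n+1)(2n+1)/6, then subtract the first 16 terms.
∑_{k=1}^{22} k² = 22×23×45/6 = 3795
∑_{k=1}^{16} k² = 16×17×33/6 = 1496
∑_{k=17}^{22} k² = 3795 - 1496 = 2299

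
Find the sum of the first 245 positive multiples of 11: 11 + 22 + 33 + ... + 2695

Factor out 11: = 11(1 + 2 + ... + 245) = 11 × n(n+1)/2
= 11 × 245×246/2
= 11 × 30135
= 331485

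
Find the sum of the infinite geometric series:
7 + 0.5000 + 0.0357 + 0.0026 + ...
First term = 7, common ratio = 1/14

For |r| < 1, S = a / (1 - r)
S = 7 / (1 - (1/14))
S = 7 / (13/14)
S = 98/13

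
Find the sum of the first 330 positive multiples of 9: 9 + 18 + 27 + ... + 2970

Factor out 9: = 9(1 + 2 + ... + 330) = 9 × n(n+1)/2
= 9 × 330×331/2
= 9 × 54615
= 491535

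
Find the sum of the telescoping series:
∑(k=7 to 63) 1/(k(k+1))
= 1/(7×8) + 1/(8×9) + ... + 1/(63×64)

Partial fractions: 1/(k(k+1)) = 1/k - 1/(k+1)
The series telescopes:
= (1/7 - 1/8) + (1/8 - 1/9) + ... + (1/63 - 1/64)
= 1/7 - 1/64
= 57/448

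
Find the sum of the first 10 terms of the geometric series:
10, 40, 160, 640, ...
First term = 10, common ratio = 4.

Sₙ = a(1 - rⁿ) / (1 - r)
S_10 = 10(1 - 4^10) / (1 - 4)
S_10 = 10(1 - 1048576) / (-3)
S_10 = 3495250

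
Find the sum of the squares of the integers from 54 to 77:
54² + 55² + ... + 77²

Use ∑_{k=1}^{n} k² = n(n+1)(2n+1)/6, then subtract the first 53 terms.
∑_{k=1}^{77} k² = 77×78×155/6 = 155155
∑_{k=1}^{53} k² = 53×54×107/6 = 51039
∑_{k=54}^{77} k² = 155155 - 51039 = 104116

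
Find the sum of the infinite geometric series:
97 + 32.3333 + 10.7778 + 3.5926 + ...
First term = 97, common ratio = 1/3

For |r| < 1, S = a / (1 - r)
S = 97 / (1 - (1/3))
S = 97 / (2/3)
S = 291/2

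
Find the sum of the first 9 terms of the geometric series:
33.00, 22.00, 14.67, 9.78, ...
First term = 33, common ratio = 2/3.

Sₙ = a(1 - rⁿ) / (1 - r)
S_9 = 33(1 - (2/3)^9) / (1 - (2/3))
S_9 = 33(1 - (512/19683)) / (1/3)
S_9 = 210881/2187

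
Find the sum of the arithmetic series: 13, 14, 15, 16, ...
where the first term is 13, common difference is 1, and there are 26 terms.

Sₙ = n/2 × (first + last)
Last term = a + (n-1)d = 13 + (26-1)×1 = 38
S_26 = 26/2 × (13 + 38)
S_26 = 26/2 × 51 = 663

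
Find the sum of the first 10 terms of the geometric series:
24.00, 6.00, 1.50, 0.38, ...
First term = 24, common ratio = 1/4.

Sₙ = a(1 - rⁿ) / (1 - r)
S_10 = 24(1 - (1/4)^10) / (1 - (1/4))
S_10 = 24(1 - (1/1048576)) / (3/4)
S_10 = 1048575/32768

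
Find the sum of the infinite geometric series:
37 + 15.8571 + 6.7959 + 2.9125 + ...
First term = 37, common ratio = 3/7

For |r| < 1, S = a / (1 - r)
S = 37 / (1 - (3/7))
S = 37 / (4/7)
S = 259/4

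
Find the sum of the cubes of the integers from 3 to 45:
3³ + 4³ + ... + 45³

Use ∑_{k=1}^{n} k³ = [n(n+1)/2]², then subtract the first 2 terms.
∑_{k=1}^{45} k³ = [45×46/2]² = 1035² = 1071225
∑_{k=1}^{2} k³ = [2×3/2]² = 3² = 9
∑_{k=3}^{45} k³ = 1071225 - 9 = 1071216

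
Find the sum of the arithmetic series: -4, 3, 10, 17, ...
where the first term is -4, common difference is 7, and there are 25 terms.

Sₙ = n/2 × (first + last)
Last term = a + (n-1)d = -4 + (25-1)×7 = 164
S_25 = 25/2 × (-4 + 164)
S_25 = 25/2 × 160 = 2000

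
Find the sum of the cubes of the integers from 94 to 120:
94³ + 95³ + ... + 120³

Use ∑_{k=1}^{n} k³ = [n(n+1)/2]², then subtract the first 93 terms.
∑_{k=1}^{120} k³ = [120×121/2]² = 7260² = 52707600
∑_{k=1}^{93} k³ = [93×94/2]² = 4371² = 19105641
∑_{k=94}^{120} k³ = 52707600 - 19105641 = 33601959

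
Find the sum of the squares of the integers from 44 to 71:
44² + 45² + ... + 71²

Use ∑_{k=1}^{n} k² = n(n+1)(2n+1)/6, then subtract the first 43 terms.
∑_{k=1}^{71} k² = 71×72×143/6 = 121836
∑_{k=1}^{43} k² = 43×44×87/6 = 27434
∑_{k=44}^{71} k² = 121836 - 27434 = 94402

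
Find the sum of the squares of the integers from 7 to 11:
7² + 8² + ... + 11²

Use ∑_{k=1}^{n} k² = n(n+1)(2n+1)/6, then subtract the first 6 terms.
∑_{k=1}^{11} k² = 11×12×23/6 = 506
∑_{k=1}^{6} k² = 6×7×13/6 = 91
∑_{k=7}^{11} k² = 506 - 91 = 415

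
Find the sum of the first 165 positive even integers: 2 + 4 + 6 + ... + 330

Sum of first n even numbers = n(n+1)
= 165×166
= 27390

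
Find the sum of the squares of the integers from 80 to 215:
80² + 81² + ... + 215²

Use ∑_{k=1}^{n} k² = n(n+1)(2n+1)/6, then subtract the first 79 terms.
∑_{k=1}^{215} k² = 215×216×431/6 = 3335940
∑_{k=1}^{79} k² = 79×80×159/6 = 167480
∑_{k=80}^{215} k² = 3335940 - 167480 = 3168460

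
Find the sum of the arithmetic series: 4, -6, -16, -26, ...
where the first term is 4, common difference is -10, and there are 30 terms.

Sₙ = n/2 × (first + last)
Last term = a + (n-1)d = 4 + (30-1)×(-10) = -286
S_30 = 30/2 × (4 + (-286))
S_30 = 30/2 × (-282) = -4230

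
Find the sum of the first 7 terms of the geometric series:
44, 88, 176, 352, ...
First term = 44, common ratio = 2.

Sₙ = a(1 - rⁿ) / (1 - r)
S_7 = 44(1 - 2^7) / (1 - 2)
S_7 = 44(1 - 128) / (-1)
S_7 = 5588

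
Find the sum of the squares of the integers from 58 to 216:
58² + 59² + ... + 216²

Use ∑_{k=1}^{n} k² = n(n+1)(2n+1)/6, then subtract the first 57 terms.
∑_{k=1}^{216} k² = 216×217×433/6 = 3382596
∑_{k=1}^{57} k² = 57×58×115/6 = 63365
∑_{k=58}^{216} k² = 3382596 - 63365 = 3319231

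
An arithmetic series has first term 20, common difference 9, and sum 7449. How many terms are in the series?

Using S = n/2 × [2a + (n-1)d]
7449 = n/2 × [2(20) + (n-1)(9)]
7449 = n/2 × [40 + 9n - 9]
14898 = n × [31 + 9n]
9n² + (31)n - 14898 = 0
Discriminant: Δ = (31)² - 4(9)(-14898) = 961 + 536328 = 537289
√Δ = 733
n = [-(31) + √Δ] / (2·9) = (-31 + 733) / 18 = 702 / 18 = 39
(The negative root is discarded since n must be a positive integer.)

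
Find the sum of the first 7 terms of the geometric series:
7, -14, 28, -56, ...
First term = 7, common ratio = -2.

Sₙ = a(1 - rⁿ) / (1 - r)
S_7 = 7(1 - (-2)^7) / (1 - (-2))
S_7 = 7(1 - (-128)) / (3)
S_7 = 301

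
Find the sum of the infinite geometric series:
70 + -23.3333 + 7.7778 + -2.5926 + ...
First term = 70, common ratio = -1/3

For |r| < 1, S = a / (1 - r)
S = 70 / (1 - (-1/3))
S = 70 / (4/3)
S = 105/2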